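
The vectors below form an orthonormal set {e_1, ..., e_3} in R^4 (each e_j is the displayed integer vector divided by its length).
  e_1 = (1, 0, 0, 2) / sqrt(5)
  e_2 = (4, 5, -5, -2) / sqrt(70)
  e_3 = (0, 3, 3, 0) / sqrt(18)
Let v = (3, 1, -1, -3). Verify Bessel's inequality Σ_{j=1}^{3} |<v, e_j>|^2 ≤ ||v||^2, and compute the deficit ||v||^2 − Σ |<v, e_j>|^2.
Σ |<v, e_j>|^2 = 13; ||v||^2 = 20; deficit = 7

Write each e_j = u_j / sqrt(<u_j, u_j>) where u_j is the displayed integer vector. Then <v, e_j> = <v, u_j> / sqrt(<u_j, u_j>), so |<v, e_j>|^2 = <v, u_j>^2 / <u_j, u_j>.
Coefficients: <v, e_1> = -3/sqrt(5), <v, e_2> = 28/sqrt(70), <v, e_3> = 0/sqrt(18).
Square and sum: Σ |<v, e_j>|^2 = 13.
Compute ||v||^2 = v·v = 20.
Deficit = 20 − 13 = 7 ≥ 0, confirming Bessel's inequality. (The deficit equals ||v − Σ <v,e_j> e_j||^2, the squared distance from v to span{e_j}.)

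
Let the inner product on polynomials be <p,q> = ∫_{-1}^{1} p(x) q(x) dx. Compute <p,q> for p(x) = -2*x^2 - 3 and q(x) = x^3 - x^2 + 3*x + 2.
<p,q> = -178/15

Expand the product: p(x)·q(x) = -2*x^5 + 2*x^4 - 9*x^3 - x^2 - 9*x - 6.
∫_{-1}^{1} of each monomial x^k gives [2/(k+1) if k even, 0 if k odd]. Integrating term-by-term (or equivalently evaluating the antiderivative F(x) = -x^6/3 + 2*x^5/5 - 9*x^4/4 - x^3/3 - 9*x^2/2 - 6*x at the endpoints):
  F(1) − F(−1) = -781/60 − (-23/20) = -178/15.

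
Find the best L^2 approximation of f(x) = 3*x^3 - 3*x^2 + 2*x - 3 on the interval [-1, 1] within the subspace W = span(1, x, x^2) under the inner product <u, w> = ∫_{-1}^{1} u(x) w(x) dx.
g(x) = -3*x^2 + 19*x/5 - 3

The best approximation g ∈ W is the orthogonal projection of f onto W. Writing g = a_0 + a_1 x + a_2 x^2, the coefficients solve the normal equations G · a = b where
  G_{ij} = <φ_i, φ_j> and b_i = <f, φ_i>, with φ_0 = 1, φ_1 = x, φ_2 = x^2.
G =
  [2, 0, 2/3]
  [0, 2/3, 0]
  [2/3, 0, 2/5],
b = (-8, 38/15, -16/5).
Solving gives a_0 = -3, a_1 = 19/5, a_2 = -3, so
  g(x) = -3*x^2 + 19*x/5 - 3.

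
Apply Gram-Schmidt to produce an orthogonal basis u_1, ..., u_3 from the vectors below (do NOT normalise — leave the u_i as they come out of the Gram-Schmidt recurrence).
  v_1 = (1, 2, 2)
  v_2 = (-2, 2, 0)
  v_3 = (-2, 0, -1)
Orthogonal basis:
  u_1 = (1, 2, 2)
  u_2 = (-20/9, 14/9, -4/9)
  u_3 = (-2/17, -2/17, 3/17)

Apply the Gram-Schmidt recurrence
  u_1 = v_1
  u_i = v_i − Σ_{j<i} ((v_i · u_j) / (u_j · u_j)) · u_j.

Step by step this gives:
  u_1 = (1, 2, 2)
  u_2 = (-20/9, 14/9, -4/9)
  u_3 = (-2/17, -2/17, 3/17)

Orthogonality check:
  u_2 · u_1 = 0 (should be 0)
  u_3 · u_1 = 0 (should be 0)
  u_3 · u_2 = 0 (should be 0)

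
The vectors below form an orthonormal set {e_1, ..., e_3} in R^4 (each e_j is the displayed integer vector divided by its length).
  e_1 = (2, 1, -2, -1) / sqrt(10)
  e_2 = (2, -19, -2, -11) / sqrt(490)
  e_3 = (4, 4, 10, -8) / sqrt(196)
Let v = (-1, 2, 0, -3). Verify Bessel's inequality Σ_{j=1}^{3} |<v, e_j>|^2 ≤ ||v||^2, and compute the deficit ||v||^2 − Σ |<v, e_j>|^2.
Σ |<v, e_j>|^2 = 5; ||v||^2 = 14; deficit = 9

Write each e_j = u_j / sqrt(<u_j, u_j>) where u_j is the displayed integer vector. Then <v, e_j> = <v, u_j> / sqrt(<u_j, u_j>), so |<v, e_j>|^2 = <v, u_j>^2 / <u_j, u_j>.
Coefficients: <v, e_1> = 3/sqrt(10), <v, e_2> = -7/sqrt(490), <v, e_3> = 28/sqrt(196).
Square and sum: Σ |<v, e_j>|^2 = 5.
Compute ||v||^2 = v·v = 14.
Deficit = 14 − 5 = 9 ≥ 0, confirming Bessel's inequality. (The deficit equals ||v − Σ <v,e_j> e_j||^2, the squared distance from v to span{e_j}.)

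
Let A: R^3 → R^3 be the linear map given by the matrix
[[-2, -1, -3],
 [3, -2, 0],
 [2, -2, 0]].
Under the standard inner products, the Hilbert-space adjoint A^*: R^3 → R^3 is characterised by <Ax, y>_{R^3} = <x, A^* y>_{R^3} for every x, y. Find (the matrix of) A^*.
A^* = A^T =
[[-2, 3, 2],
 [-1, -2, -2],
 [-3, 0, 0]]

For real matrices with standard dot products, the defining identity <Ax, y> = <x, A^* y> gives (Ax)^T y = x^T (A^*) y, i.e. x^T A^T y = x^T (A^*) y. Since this holds for all x, y, we must have A^* = A^T. Therefore
A^* =
[[-2, 3, 2],
 [-1, -2, -2],
 [-3, 0, 0]].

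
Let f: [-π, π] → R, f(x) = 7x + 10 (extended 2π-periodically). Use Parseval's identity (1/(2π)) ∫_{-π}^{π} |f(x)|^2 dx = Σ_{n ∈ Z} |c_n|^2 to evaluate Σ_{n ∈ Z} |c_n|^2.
Σ |c_n|^2 = 49π^2/3 + 100

Expand and integrate term by term over [-π, π]:
  ∫ (7x)^2 dx = 49·(2π^3/3); ∫ 2·7·(10)·x dx = 0 (odd integrand); ∫ 10^2 dx = 100·2π.
So (1/(2π)) ∫_{-π}^{π} (7x + 10)^2 dx = 49π^2/3 + 100 = 49π^2/3 + 100.
Parseval ⇒ Σ |c_n|^2 = 49π^2/3 + 100.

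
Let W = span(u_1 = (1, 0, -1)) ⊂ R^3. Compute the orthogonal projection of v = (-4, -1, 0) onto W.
proj_W(v) = (-2, 0, 2)

Set up U = [u_1 | ... | u_1] ∈ R^(3×1). The projector onto W = col(U) is P = U (U^T U)^(-1) U^T.
Compute U^T U =
  [2],
and U^T v = (-4).
Solve U^T U · c = U^T v for the coefficients: c = (-2). The projection is proj_W(v) = U c.
Check: (v - proj_W(v)) · u_1 = 0  (should be 0).
Result: proj_W(v) = (-2, 0, 2).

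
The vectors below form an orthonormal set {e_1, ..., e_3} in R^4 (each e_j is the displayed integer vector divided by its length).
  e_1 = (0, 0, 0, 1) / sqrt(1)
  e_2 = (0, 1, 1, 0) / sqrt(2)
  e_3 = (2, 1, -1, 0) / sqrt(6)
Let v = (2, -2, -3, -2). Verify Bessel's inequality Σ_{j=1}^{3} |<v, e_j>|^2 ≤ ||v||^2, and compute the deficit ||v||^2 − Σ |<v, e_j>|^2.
Σ |<v, e_j>|^2 = 62/3; ||v||^2 = 21; deficit = 1/3

Write each e_j = u_j / sqrt(<u_j, u_j>) where u_j is the displayed integer vector. Then <v, e_j> = <v, u_j> / sqrt(<u_j, u_j>), so |<v, e_j>|^2 = <v, u_j>^2 / <u_j, u_j>.
Coefficients: <v, e_1> = -2/sqrt(1), <v, e_2> = -5/sqrt(2), <v, e_3> = 5/sqrt(6).
Square and sum: Σ |<v, e_j>|^2 = 62/3.
Compute ||v||^2 = v·v = 21.
Deficit = 21 − 62/3 = 1/3 ≥ 0, confirming Bessel's inequality. (The deficit equals ||v − Σ <v,e_j> e_j||^2, the squared distance from v to span{e_j}.)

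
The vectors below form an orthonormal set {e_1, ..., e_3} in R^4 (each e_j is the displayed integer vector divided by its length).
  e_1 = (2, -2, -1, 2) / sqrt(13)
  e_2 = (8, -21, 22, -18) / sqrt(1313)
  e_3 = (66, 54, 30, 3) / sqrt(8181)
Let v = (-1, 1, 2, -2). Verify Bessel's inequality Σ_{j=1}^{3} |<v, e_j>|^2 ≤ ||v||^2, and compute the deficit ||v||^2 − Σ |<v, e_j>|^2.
Σ |<v, e_j>|^2 = 89/9; ||v||^2 = 10; deficit = 1/9

Write each e_j = u_j / sqrt(<u_j, u_j>) where u_j is the displayed integer vector. Then <v, e_j> = <v, u_j> / sqrt(<u_j, u_j>), so |<v, e_j>|^2 = <v, u_j>^2 / <u_j, u_j>.
Coefficients: <v, e_1> = -10/sqrt(13), <v, e_2> = 51/sqrt(1313), <v, e_3> = 42/sqrt(8181).
Square and sum: Σ |<v, e_j>|^2 = 89/9.
Compute ||v||^2 = v·v = 10.
Deficit = 10 − 89/9 = 1/9 ≥ 0, confirming Bessel's inequality. (The deficit equals ||v − Σ <v,e_j> e_j||^2, the squared distance from v to span{e_j}.)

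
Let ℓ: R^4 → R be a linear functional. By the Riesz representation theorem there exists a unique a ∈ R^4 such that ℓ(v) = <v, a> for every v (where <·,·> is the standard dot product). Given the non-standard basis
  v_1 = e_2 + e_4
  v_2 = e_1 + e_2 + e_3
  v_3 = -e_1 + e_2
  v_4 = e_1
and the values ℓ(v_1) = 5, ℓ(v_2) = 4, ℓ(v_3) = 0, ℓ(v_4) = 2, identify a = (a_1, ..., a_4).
a = (2, 2, 0, 3)

Write a = (a_1, ..., a_4) in the standard basis. For each basis vector v_i, ℓ(v_i) = <v_i, a> is a linear equation in the a_j's. Collect the n equations into a matrix system V a = ℓ, where row i of V is v_i (expressed in the standard basis). Since V is invertible (lower-triangular with 1s on the diagonal, up to permutation), solve by back-substitution:
  V =
[[0, 1, 0, 1],
 [1, 1, 1, 0],
 [-1, 1, 0, 0],
 [1, 0, 0, 0]]
  V a = (5, 4, 0, 2)
Solving gives a = (2, 2, 0, 3).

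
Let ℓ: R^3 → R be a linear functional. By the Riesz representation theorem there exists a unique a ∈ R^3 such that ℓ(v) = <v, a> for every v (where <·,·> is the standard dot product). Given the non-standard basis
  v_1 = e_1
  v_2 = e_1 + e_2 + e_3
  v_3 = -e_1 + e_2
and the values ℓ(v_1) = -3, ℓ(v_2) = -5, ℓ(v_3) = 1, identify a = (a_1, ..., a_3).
a = (-3, -2, 0)

Write a = (a_1, ..., a_3) in the standard basis. For each basis vector v_i, ℓ(v_i) = <v_i, a> is a linear equation in the a_j's. Collect the n equations into a matrix system V a = ℓ, where row i of V is v_i (expressed in the standard basis). Since V is invertible (lower-triangular with 1s on the diagonal, up to permutation), solve by back-substitution:
  V =
[[1, 0, 0],
 [1, 1, 1],
 [-1, 1, 0]]
  V a = (-3, -5, 1)
Solving gives a = (-3, -2, 0).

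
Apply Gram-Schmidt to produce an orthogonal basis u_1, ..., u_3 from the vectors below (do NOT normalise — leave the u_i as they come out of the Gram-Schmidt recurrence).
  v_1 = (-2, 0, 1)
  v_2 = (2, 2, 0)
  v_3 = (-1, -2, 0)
Orthogonal basis:
  u_1 = (-2, 0, 1)
  u_2 = (2/5, 2, 4/5)
  u_3 = (1/6, -1/6, 1/3)

Apply the Gram-Schmidt recurrence
  u_1 = v_1
  u_i = v_i − Σ_{j<i} ((v_i · u_j) / (u_j · u_j)) · u_j.

Step by step this gives:
  u_1 = (-2, 0, 1)
  u_2 = (2/5, 2, 4/5)
  u_3 = (1/6, -1/6, 1/3)

Orthogonality check:
  u_2 · u_1 = 0 (should be 0)
  u_3 · u_1 = 0 (should be 0)
  u_3 · u_2 = 0 (should be 0)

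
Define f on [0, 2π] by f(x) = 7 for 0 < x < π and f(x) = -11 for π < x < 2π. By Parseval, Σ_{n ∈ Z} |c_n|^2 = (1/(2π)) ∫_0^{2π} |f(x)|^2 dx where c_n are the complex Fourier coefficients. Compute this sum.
Σ |c_n|^2 = 85

Parseval equates the L^2 energy of f (normalised by 1/(2π)) with the ℓ^2 sum of its Fourier coefficients: (1/(2π)) ∫_0^{2π} |f|^2 = Σ |c_n|^2.
Compute the left side: (1/(2π)) [∫_0^π 7^2 dx + ∫_π^{2π} (-11)^2 dx] = (1/(2π)) · (49π + 121π) = (49 + 121)/2 = 85.
So Σ_{n ∈ Z} |c_n|^2 = 85.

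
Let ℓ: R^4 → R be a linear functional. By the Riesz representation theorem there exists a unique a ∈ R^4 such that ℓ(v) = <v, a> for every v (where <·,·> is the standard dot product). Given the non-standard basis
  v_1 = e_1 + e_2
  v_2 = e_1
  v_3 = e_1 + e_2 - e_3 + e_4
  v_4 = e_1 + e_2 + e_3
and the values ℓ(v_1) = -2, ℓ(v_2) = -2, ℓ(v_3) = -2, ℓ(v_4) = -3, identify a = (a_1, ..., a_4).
a = (-2, 0, -1, -1)

Write a = (a_1, ..., a_4) in the standard basis. For each basis vector v_i, ℓ(v_i) = <v_i, a> is a linear equation in the a_j's. Collect the n equations into a matrix system V a = ℓ, where row i of V is v_i (expressed in the standard basis). Since V is invertible (lower-triangular with 1s on the diagonal, up to permutation), solve by back-substitution:
  V =
[[1, 1, 0, 0],
 [1, 0, 0, 0],
 [1, 1, -1, 1],
 [1, 1, 1, 0]]
  V a = (-2, -2, -2, -3)
Solving gives a = (-2, 0, -1, -1).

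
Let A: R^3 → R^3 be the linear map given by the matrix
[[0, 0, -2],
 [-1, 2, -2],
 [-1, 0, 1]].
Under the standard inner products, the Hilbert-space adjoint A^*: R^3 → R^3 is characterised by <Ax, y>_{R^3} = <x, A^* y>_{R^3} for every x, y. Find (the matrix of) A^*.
A^* = A^T =
[[0, -1, -1],
 [0, 2, 0],
 [-2, -2, 1]]

For real matrices with standard dot products, the defining identity <Ax, y> = <x, A^* y> gives (Ax)^T y = x^T (A^*) y, i.e. x^T A^T y = x^T (A^*) y. Since this holds for all x, y, we must have A^* = A^T. Therefore
A^* =
[[0, -1, -1],
 [0, 2, 0],
 [-2, -2, 1]].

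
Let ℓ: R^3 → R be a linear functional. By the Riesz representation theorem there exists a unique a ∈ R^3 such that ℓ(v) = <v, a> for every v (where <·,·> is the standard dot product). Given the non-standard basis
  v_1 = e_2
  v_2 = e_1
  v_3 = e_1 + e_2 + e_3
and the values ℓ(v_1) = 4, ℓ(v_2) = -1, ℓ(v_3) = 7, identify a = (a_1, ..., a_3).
a = (-1, 4, 4)

Write a = (a_1, ..., a_3) in the standard basis. For each basis vector v_i, ℓ(v_i) = <v_i, a> is a linear equation in the a_j's. Collect the n equations into a matrix system V a = ℓ, where row i of V is v_i (expressed in the standard basis). Since V is invertible (lower-triangular with 1s on the diagonal, up to permutation), solve by back-substitution:
  V =
[[0, 1, 0],
 [1, 0, 0],
 [1, 1, 1]]
  V a = (4, -1, 7)
Solving gives a = (-1, 4, 4).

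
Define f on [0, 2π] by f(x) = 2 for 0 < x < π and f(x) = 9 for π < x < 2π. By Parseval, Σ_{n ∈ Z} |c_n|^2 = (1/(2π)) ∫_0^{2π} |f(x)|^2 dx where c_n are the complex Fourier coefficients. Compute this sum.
Σ |c_n|^2 = 85/2

Parseval equates the L^2 energy of f (normalised by 1/(2π)) with the ℓ^2 sum of its Fourier coefficients: (1/(2π)) ∫_0^{2π} |f|^2 = Σ |c_n|^2.
Compute the left side: (1/(2π)) [∫_0^π 2^2 dx + ∫_π^{2π} 9^2 dx] = (1/(2π)) · (4π + 81π) = (4 + 81)/2 = 85/2.
So Σ_{n ∈ Z} |c_n|^2 = 85/2.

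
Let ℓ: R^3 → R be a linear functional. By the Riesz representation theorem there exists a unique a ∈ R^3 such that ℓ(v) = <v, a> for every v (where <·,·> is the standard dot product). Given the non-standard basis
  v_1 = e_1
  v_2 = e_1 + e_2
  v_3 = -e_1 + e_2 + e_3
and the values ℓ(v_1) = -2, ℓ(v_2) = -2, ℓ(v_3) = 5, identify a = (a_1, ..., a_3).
a = (-2, 0, 3)

Write a = (a_1, ..., a_3) in the standard basis. For each basis vector v_i, ℓ(v_i) = <v_i, a> is a linear equation in the a_j's. Collect the n equations into a matrix system V a = ℓ, where row i of V is v_i (expressed in the standard basis). Since V is invertible (lower-triangular with 1s on the diagonal, up to permutation), solve by back-substitution:
  V =
[[1, 0, 0],
 [1, 1, 0],
 [-1, 1, 1]]
  V a = (-2, -2, 5)
Solving gives a = (-2, 0, 3).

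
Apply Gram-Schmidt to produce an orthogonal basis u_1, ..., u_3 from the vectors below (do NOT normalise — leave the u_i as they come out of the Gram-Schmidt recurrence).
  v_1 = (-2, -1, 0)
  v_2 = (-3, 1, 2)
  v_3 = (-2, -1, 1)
Orthogonal basis:
  u_1 = (-2, -1, 0)
  u_2 = (-1, 2, 2)
  u_3 = (2/9, -4/9, 5/9)

Apply the Gram-Schmidt recurrence
  u_1 = v_1
  u_i = v_i − Σ_{j<i} ((v_i · u_j) / (u_j · u_j)) · u_j.

Step by step this gives:
  u_1 = (-2, -1, 0)
  u_2 = (-1, 2, 2)
  u_3 = (2/9, -4/9, 5/9)

Orthogonality check:
  u_2 · u_1 = 0 (should be 0)
  u_3 · u_1 = 0 (should be 0)
  u_3 · u_2 = 0 (should be 0)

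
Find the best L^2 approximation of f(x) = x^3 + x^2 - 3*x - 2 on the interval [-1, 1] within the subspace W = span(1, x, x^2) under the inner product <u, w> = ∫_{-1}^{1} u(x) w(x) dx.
g(x) = x^2 - 12*x/5 - 2

The best approximation g ∈ W is the orthogonal projection of f onto W. Writing g = a_0 + a_1 x + a_2 x^2, the coefficients solve the normal equations G · a = b where
  G_{ij} = <φ_i, φ_j> and b_i = <f, φ_i>, with φ_0 = 1, φ_1 = x, φ_2 = x^2.
G =
  [2, 0, 2/3]
  [0, 2/3, 0]
  [2/3, 0, 2/5],
b = (-10/3, -8/5, -14/15).
Solving gives a_0 = -2, a_1 = -12/5, a_2 = 1, so
  g(x) = x^2 - 12*x/5 - 2.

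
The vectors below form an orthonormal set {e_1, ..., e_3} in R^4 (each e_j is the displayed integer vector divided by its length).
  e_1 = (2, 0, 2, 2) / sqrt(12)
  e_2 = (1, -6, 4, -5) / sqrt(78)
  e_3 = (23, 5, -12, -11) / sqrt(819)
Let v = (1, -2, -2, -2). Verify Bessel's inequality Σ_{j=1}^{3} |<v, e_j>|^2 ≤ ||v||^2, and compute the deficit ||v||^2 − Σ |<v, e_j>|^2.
Σ |<v, e_j>|^2 = 1277/126; ||v||^2 = 13; deficit = 361/126

Write each e_j = u_j / sqrt(<u_j, u_j>) where u_j is the displayed integer vector. Then <v, e_j> = <v, u_j> / sqrt(<u_j, u_j>), so |<v, e_j>|^2 = <v, u_j>^2 / <u_j, u_j>.
Coefficients: <v, e_1> = -6/sqrt(12), <v, e_2> = 15/sqrt(78), <v, e_3> = 59/sqrt(819).
Square and sum: Σ |<v, e_j>|^2 = 1277/126.
Compute ||v||^2 = v·v = 13.
Deficit = 13 − 1277/126 = 361/126 ≥ 0, confirming Bessel's inequality. (The deficit equals ||v − Σ <v,e_j> e_j||^2, the squared distance from v to span{e_j}.)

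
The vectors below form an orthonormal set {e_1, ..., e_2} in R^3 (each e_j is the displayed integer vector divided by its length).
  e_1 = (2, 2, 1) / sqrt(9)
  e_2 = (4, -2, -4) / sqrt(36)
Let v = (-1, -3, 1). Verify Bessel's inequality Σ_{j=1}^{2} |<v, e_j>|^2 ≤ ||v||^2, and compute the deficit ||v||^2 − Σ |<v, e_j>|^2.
Σ |<v, e_j>|^2 = 50/9; ||v||^2 = 11; deficit = 49/9

Write each e_j = u_j / sqrt(<u_j, u_j>) where u_j is the displayed integer vector. Then <v, e_j> = <v, u_j> / sqrt(<u_j, u_j>), so |<v, e_j>|^2 = <v, u_j>^2 / <u_j, u_j>.
Coefficients: <v, e_1> = -7/sqrt(9), <v, e_2> = -2/sqrt(36).
Square and sum: Σ |<v, e_j>|^2 = 50/9.
Compute ||v||^2 = v·v = 11.
Deficit = 11 − 50/9 = 49/9 ≥ 0, confirming Bessel's inequality. (The deficit equals ||v − Σ <v,e_j> e_j||^2, the squared distance from v to span{e_j}.)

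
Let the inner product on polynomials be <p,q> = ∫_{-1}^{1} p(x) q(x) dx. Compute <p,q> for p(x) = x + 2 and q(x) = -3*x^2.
<p,q> = -4

Expand the product: p(x)·q(x) = -3*x^3 - 6*x^2.
∫_{-1}^{1} of each monomial x^k gives [2/(k+1) if k even, 0 if k odd]. Integrating term-by-term (or equivalently evaluating the antiderivative F(x) = -3*x^4/4 - 2*x^3 at the endpoints):
  F(1) − F(−1) = -11/4 − (5/4) = -4.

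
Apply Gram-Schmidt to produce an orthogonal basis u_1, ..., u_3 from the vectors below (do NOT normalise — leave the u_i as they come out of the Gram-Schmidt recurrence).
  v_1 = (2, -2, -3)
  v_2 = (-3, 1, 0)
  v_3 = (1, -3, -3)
Orthogonal basis:
  u_1 = (2, -2, -3)
  u_2 = (-35/17, 1/17, -24/17)
  u_3 = (-18/53, -54/53, 24/53)

Apply the Gram-Schmidt recurrence
  u_1 = v_1
  u_i = v_i − Σ_{j<i} ((v_i · u_j) / (u_j · u_j)) · u_j.

Step by step this gives:
  u_1 = (2, -2, -3)
  u_2 = (-35/17, 1/17, -24/17)
  u_3 = (-18/53, -54/53, 24/53)

Orthogonality check:
  u_2 · u_1 = 0 (should be 0)
  u_3 · u_1 = 0 (should be 0)
  u_3 · u_2 = 0 (should be 0)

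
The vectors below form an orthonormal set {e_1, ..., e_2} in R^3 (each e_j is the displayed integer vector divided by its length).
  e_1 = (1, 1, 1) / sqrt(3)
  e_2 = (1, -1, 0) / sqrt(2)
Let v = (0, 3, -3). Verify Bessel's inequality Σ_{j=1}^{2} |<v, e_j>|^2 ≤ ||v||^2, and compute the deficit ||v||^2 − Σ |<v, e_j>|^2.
Σ |<v, e_j>|^2 = 9/2; ||v||^2 = 18; deficit = 27/2

Write each e_j = u_j / sqrt(<u_j, u_j>) where u_j is the displayed integer vector. Then <v, e_j> = <v, u_j> / sqrt(<u_j, u_j>), so |<v, e_j>|^2 = <v, u_j>^2 / <u_j, u_j>.
Coefficients: <v, e_1> = 0/sqrt(3), <v, e_2> = -3/sqrt(2).
Square and sum: Σ |<v, e_j>|^2 = 9/2.
Compute ||v||^2 = v·v = 18.
Deficit = 18 − 9/2 = 27/2 ≥ 0, confirming Bessel's inequality. (The deficit equals ||v − Σ <v,e_j> e_j||^2, the squared distance from v to span{e_j}.)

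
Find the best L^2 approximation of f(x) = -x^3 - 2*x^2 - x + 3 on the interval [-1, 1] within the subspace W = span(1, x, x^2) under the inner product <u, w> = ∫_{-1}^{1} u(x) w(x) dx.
g(x) = -2*x^2 - 8*x/5 + 3

The best approximation g ∈ W is the orthogonal projection of f onto W. Writing g = a_0 + a_1 x + a_2 x^2, the coefficients solve the normal equations G · a = b where
  G_{ij} = <φ_i, φ_j> and b_i = <f, φ_i>, with φ_0 = 1, φ_1 = x, φ_2 = x^2.
G =
  [2, 0, 2/3]
  [0, 2/3, 0]
  [2/3, 0, 2/5],
b = (14/3, -16/15, 6/5).
Solving gives a_0 = 3, a_1 = -8/5, a_2 = -2, so
  g(x) = -2*x^2 - 8*x/5 + 3.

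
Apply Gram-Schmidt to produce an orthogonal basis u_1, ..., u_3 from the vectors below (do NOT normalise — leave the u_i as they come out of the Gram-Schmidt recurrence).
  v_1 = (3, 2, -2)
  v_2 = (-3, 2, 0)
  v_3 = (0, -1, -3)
Orthogonal basis:
  u_1 = (3, 2, -2)
  u_2 = (-36/17, 44/17, -10/17)
  u_3 = (-6/7, -9/7, -18/7)

Apply the Gram-Schmidt recurrence
  u_1 = v_1
  u_i = v_i − Σ_{j<i} ((v_i · u_j) / (u_j · u_j)) · u_j.

Step by step this gives:
  u_1 = (3, 2, -2)
  u_2 = (-36/17, 44/17, -10/17)
  u_3 = (-6/7, -9/7, -18/7)

Orthogonality check:
  u_2 · u_1 = 0 (should be 0)
  u_3 · u_1 = 0 (should be 0)
  u_3 · u_2 = 0 (should be 0)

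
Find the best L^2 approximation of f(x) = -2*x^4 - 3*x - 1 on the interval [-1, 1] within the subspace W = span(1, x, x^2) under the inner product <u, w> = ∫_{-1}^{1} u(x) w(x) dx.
g(x) = -12*x^2/7 - 3*x - 29/35

The best approximation g ∈ W is the orthogonal projection of f onto W. Writing g = a_0 + a_1 x + a_2 x^2, the coefficients solve the normal equations G · a = b where
  G_{ij} = <φ_i, φ_j> and b_i = <f, φ_i>, with φ_0 = 1, φ_1 = x, φ_2 = x^2.
G =
  [2, 0, 2/3]
  [0, 2/3, 0]
  [2/3, 0, 2/5],
b = (-14/5, -2, -26/21).
Solving gives a_0 = -29/35, a_1 = -3, a_2 = -12/7, so
  g(x) = -12*x^2/7 - 3*x - 29/35.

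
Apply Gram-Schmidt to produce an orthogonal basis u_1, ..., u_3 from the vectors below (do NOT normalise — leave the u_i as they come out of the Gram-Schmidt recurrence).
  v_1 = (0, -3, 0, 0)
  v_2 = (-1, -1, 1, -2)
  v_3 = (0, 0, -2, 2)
Orthogonal basis:
  u_1 = (0, -3, 0, 0)
  u_2 = (-1, 0, 1, -2)
  u_3 = (-1, 0, -1, 0)

Apply the Gram-Schmidt recurrence
  u_1 = v_1
  u_i = v_i − Σ_{j<i} ((v_i · u_j) / (u_j · u_j)) · u_j.

Step by step this gives:
  u_1 = (0, -3, 0, 0)
  u_2 = (-1, 0, 1, -2)
  u_3 = (-1, 0, -1, 0)

Orthogonality check:
  u_2 · u_1 = 0 (should be 0)
  u_3 · u_1 = 0 (should be 0)
  u_3 · u_2 = 0 (should be 0)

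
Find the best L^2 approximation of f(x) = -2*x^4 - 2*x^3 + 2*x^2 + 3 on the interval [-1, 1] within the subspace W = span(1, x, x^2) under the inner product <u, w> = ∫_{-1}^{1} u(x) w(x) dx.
g(x) = 2*x^2/7 - 6*x/5 + 111/35

The best approximation g ∈ W is the orthogonal projection of f onto W. Writing g = a_0 + a_1 x + a_2 x^2, the coefficients solve the normal equations G · a = b where
  G_{ij} = <φ_i, φ_j> and b_i = <f, φ_i>, with φ_0 = 1, φ_1 = x, φ_2 = x^2.
G =
  [2, 0, 2/3]
  [0, 2/3, 0]
  [2/3, 0, 2/5],
b = (98/15, -4/5, 78/35).
Solving gives a_0 = 111/35, a_1 = -6/5, a_2 = 2/7, so
  g(x) = 2*x^2/7 - 6*x/5 + 111/35.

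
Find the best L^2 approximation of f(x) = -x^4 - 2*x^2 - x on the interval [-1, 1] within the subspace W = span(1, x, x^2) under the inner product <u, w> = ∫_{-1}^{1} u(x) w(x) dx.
g(x) = -20*x^2/7 - x + 3/35

The best approximation g ∈ W is the orthogonal projection of f onto W. Writing g = a_0 + a_1 x + a_2 x^2, the coefficients solve the normal equations G · a = b where
  G_{ij} = <φ_i, φ_j> and b_i = <f, φ_i>, with φ_0 = 1, φ_1 = x, φ_2 = x^2.
G =
  [2, 0, 2/3]
  [0, 2/3, 0]
  [2/3, 0, 2/5],
b = (-26/15, -2/3, -38/35).
Solving gives a_0 = 3/35, a_1 = -1, a_2 = -20/7, so
  g(x) = -20*x^2/7 - x + 3/35.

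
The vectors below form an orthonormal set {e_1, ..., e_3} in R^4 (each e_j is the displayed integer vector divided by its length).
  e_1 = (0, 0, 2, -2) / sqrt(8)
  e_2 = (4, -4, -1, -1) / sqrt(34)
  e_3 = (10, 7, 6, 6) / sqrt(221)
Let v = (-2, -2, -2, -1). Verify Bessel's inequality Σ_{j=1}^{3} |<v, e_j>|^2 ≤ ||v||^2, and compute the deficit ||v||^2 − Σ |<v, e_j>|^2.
Σ |<v, e_j>|^2 = 13; ||v||^2 = 13; deficit = 0

Write each e_j = u_j / sqrt(<u_j, u_j>) where u_j is the displayed integer vector. Then <v, e_j> = <v, u_j> / sqrt(<u_j, u_j>), so |<v, e_j>|^2 = <v, u_j>^2 / <u_j, u_j>.
Coefficients: <v, e_1> = -2/sqrt(8), <v, e_2> = 3/sqrt(34), <v, e_3> = -52/sqrt(221).
Square and sum: Σ |<v, e_j>|^2 = 13.
Compute ||v||^2 = v·v = 13.
Deficit = 13 − 13 = 0 ≥ 0, confirming Bessel's inequality. (The deficit equals ||v − Σ <v,e_j> e_j||^2, the squared distance from v to span{e_j}.)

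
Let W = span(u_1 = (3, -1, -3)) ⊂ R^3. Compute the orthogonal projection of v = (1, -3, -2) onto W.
proj_W(v) = (36/19, -12/19, -36/19)

Set up U = [u_1 | ... | u_1] ∈ R^(3×1). The projector onto W = col(U) is P = U (U^T U)^(-1) U^T.
Compute U^T U =
  [19],
and U^T v = (12).
Solve U^T U · c = U^T v for the coefficients: c = (12/19). The projection is proj_W(v) = U c.
Check: (v - proj_W(v)) · u_1 = 0  (should be 0).
Result: proj_W(v) = (36/19, -12/19, -36/19).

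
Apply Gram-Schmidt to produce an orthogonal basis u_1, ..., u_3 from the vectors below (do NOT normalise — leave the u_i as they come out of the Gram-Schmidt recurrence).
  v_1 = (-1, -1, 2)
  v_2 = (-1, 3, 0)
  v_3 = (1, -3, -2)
Orthogonal basis:
  u_1 = (-1, -1, 2)
  u_2 = (-4/3, 8/3, 2/3)
  u_3 = (-6/7, -2/7, -4/7)

Apply the Gram-Schmidt recurrence
  u_1 = v_1
  u_i = v_i − Σ_{j<i} ((v_i · u_j) / (u_j · u_j)) · u_j.

Step by step this gives:
  u_1 = (-1, -1, 2)
  u_2 = (-4/3, 8/3, 2/3)
  u_3 = (-6/7, -2/7, -4/7)

Orthogonality check:
  u_2 · u_1 = 0 (should be 0)
  u_3 · u_1 = 0 (should be 0)
  u_3 · u_2 = 0 (should be 0)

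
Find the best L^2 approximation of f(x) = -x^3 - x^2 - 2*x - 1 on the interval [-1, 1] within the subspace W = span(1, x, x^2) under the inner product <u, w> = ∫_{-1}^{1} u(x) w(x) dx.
g(x) = -x^2 - 13*x/5 - 1

The best approximation g ∈ W is the orthogonal projection of f onto W. Writing g = a_0 + a_1 x + a_2 x^2, the coefficients solve the normal equations G · a = b where
  G_{ij} = <φ_i, φ_j> and b_i = <f, φ_i>, with φ_0 = 1, φ_1 = x, φ_2 = x^2.
G =
  [2, 0, 2/3]
  [0, 2/3, 0]
  [2/3, 0, 2/5],
b = (-8/3, -26/15, -16/15).
Solving gives a_0 = -1, a_1 = -13/5, a_2 = -1, so
  g(x) = -x^2 - 13*x/5 - 1.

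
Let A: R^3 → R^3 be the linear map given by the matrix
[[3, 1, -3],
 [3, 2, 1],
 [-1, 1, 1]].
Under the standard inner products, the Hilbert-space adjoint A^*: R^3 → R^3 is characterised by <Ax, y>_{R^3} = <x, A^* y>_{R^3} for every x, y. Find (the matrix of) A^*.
A^* = A^T =
[[3, 3, -1],
 [1, 2, 1],
 [-3, 1, 1]]

For real matrices with standard dot products, the defining identity <Ax, y> = <x, A^* y> gives (Ax)^T y = x^T (A^*) y, i.e. x^T A^T y = x^T (A^*) y. Since this holds for all x, y, we must have A^* = A^T. Therefore
A^* =
[[3, 3, -1],
 [1, 2, 1],
 [-3, 1, 1]].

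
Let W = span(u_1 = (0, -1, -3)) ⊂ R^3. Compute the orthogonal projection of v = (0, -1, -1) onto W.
proj_W(v) = (0, -2/5, -6/5)

Set up U = [u_1 | ... | u_1] ∈ R^(3×1). The projector onto W = col(U) is P = U (U^T U)^(-1) U^T.
Compute U^T U =
  [10],
and U^T v = (4).
Solve U^T U · c = U^T v for the coefficients: c = (2/5). The projection is proj_W(v) = U c.
Check: (v - proj_W(v)) · u_1 = 0  (should be 0).
Result: proj_W(v) = (0, -2/5, -6/5).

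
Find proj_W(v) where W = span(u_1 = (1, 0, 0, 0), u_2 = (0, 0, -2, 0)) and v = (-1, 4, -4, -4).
proj_W(v) = (-1, 0, -4, 0)

Set up U = [u_1 | ... | u_2] ∈ R^(4×2). The projector onto W = col(U) is P = U (U^T U)^(-1) U^T.
Compute U^T U =
  [1, 0]
  [0, 4],
and U^T v = (-1, 8).
Solve U^T U · c = U^T v for the coefficients: c = (-1, 2). The projection is proj_W(v) = U c.
Check: (v - proj_W(v)) · u_1 = 0  (should be 0).
Check: (v - proj_W(v)) · u_2 = 0  (should be 0).
Result: proj_W(v) = (-1, 0, -4, 0).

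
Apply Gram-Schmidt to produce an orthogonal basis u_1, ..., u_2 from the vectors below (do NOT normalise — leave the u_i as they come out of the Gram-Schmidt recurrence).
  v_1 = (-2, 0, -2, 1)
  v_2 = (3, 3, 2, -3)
Orthogonal basis:
  u_1 = (-2, 0, -2, 1)
  u_2 = (1/9, 3, -8/9, -14/9)

Apply the Gram-Schmidt recurrence
  u_1 = v_1
  u_i = v_i − Σ_{j<i} ((v_i · u_j) / (u_j · u_j)) · u_j.

Step by step this gives:
  u_1 = (-2, 0, -2, 1)
  u_2 = (1/9, 3, -8/9, -14/9)

Orthogonality check:
  u_2 · u_1 = 0 (should be 0)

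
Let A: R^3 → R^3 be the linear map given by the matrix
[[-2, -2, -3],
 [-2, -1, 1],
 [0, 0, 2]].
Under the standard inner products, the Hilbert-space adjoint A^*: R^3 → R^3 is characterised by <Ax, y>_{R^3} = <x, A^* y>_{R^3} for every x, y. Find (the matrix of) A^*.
A^* = A^T =
[[-2, -2, 0],
 [-2, -1, 0],
 [-3, 1, 2]]

For real matrices with standard dot products, the defining identity <Ax, y> = <x, A^* y> gives (Ax)^T y = x^T (A^*) y, i.e. x^T A^T y = x^T (A^*) y. Since this holds for all x, y, we must have A^* = A^T. Therefore
A^* =
[[-2, -2, 0],
 [-2, -1, 0],
 [-3, 1, 2]].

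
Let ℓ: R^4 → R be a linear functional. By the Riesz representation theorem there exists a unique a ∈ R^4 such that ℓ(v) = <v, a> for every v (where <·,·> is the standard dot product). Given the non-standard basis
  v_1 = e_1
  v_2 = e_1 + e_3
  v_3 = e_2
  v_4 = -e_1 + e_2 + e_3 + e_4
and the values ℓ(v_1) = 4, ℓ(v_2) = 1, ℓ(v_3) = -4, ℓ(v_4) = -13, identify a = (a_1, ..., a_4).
a = (4, -4, -3, -2)

Write a = (a_1, ..., a_4) in the standard basis. For each basis vector v_i, ℓ(v_i) = <v_i, a> is a linear equation in the a_j's. Collect the n equations into a matrix system V a = ℓ, where row i of V is v_i (expressed in the standard basis). Since V is invertible (lower-triangular with 1s on the diagonal, up to permutation), solve by back-substitution:
  V =
[[1, 0, 0, 0],
 [1, 0, 1, 0],
 [0, 1, 0, 0],
 [-1, 1, 1, 1]]
  V a = (4, 1, -4, -13)
Solving gives a = (4, -4, -3, -2).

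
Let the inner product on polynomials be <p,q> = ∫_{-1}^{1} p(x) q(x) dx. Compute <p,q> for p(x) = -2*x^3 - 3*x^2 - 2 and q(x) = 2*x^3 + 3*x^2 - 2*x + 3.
<p,q> = -176/7

Expand the product: p(x)·q(x) = -4*x^6 - 12*x^5 - 5*x^4 - 4*x^3 - 15*x^2 + 4*x - 6.
∫_{-1}^{1} of each monomial x^k gives [2/(k+1) if k even, 0 if k odd]. Integrating term-by-term (or equivalently evaluating the antiderivative F(x) = -4*x^7/7 - 2*x^6 - x^5 - x^4 - 5*x^3 + 2*x^2 - 6*x at the endpoints):
  F(1) − F(−1) = -95/7 − (81/7) = -176/7.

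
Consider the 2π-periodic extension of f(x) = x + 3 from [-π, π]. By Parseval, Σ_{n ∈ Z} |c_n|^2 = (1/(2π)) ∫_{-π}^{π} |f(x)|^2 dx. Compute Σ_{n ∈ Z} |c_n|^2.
Σ |c_n|^2 = π^2/3 + 9

Expand and integrate term by term over [-π, π]:
  ∫ (x)^2 dx = 1·(2π^3/3); ∫ 2·1·(3)·x dx = 0 (odd integrand); ∫ 3^2 dx = 9·2π.
So (1/(2π)) ∫_{-π}^{π} (x + 3)^2 dx = 1π^2/3 + 9 = π^2/3 + 9.
Parseval ⇒ Σ |c_n|^2 = π^2/3 + 9.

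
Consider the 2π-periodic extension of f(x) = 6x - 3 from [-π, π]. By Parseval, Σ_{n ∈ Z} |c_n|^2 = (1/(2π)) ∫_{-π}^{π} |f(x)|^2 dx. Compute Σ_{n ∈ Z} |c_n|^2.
Σ |c_n|^2 = 12π^2 + 9

Expand and integrate term by term over [-π, π]:
  ∫ (6x)^2 dx = 36·(2π^3/3); ∫ 2·6·(-3)·x dx = 0 (odd integrand); ∫ (-3)^2 dx = 9·2π.
So (1/(2π)) ∫_{-π}^{π} (6x - 3)^2 dx = 36π^2/3 + 9 = 12π^2 + 9.
Parseval ⇒ Σ |c_n|^2 = 12π^2 + 9.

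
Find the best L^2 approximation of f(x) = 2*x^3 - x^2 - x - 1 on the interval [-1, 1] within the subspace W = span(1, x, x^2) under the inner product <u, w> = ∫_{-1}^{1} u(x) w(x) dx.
g(x) = -x^2 + x/5 - 1

The best approximation g ∈ W is the orthogonal projection of f onto W. Writing g = a_0 + a_1 x + a_2 x^2, the coefficients solve the normal equations G · a = b where
  G_{ij} = <φ_i, φ_j> and b_i = <f, φ_i>, with φ_0 = 1, φ_1 = x, φ_2 = x^2.
G =
  [2, 0, 2/3]
  [0, 2/3, 0]
  [2/3, 0, 2/5],
b = (-8/3, 2/15, -16/15).
Solving gives a_0 = -1, a_1 = 1/5, a_2 = -1, so
  g(x) = -x^2 + x/5 - 1.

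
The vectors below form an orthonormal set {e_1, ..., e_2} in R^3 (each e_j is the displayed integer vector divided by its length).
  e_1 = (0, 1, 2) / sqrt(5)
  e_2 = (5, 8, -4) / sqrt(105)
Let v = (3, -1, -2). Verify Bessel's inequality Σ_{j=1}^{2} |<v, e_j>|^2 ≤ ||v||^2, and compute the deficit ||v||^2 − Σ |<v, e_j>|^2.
Σ |<v, e_j>|^2 = 50/7; ||v||^2 = 14; deficit = 48/7

Write each e_j = u_j / sqrt(<u_j, u_j>) where u_j is the displayed integer vector. Then <v, e_j> = <v, u_j> / sqrt(<u_j, u_j>), so |<v, e_j>|^2 = <v, u_j>^2 / <u_j, u_j>.
Coefficients: <v, e_1> = -5/sqrt(5), <v, e_2> = 15/sqrt(105).
Square and sum: Σ |<v, e_j>|^2 = 50/7.
Compute ||v||^2 = v·v = 14.
Deficit = 14 − 50/7 = 48/7 ≥ 0, confirming Bessel's inequality. (The deficit equals ||v − Σ <v,e_j> e_j||^2, the squared distance from v to span{e_j}.)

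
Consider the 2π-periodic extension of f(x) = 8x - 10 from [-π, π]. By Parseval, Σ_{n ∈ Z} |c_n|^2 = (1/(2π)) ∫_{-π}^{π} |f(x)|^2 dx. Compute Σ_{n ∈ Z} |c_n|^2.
Σ |c_n|^2 = 64π^2/3 + 100

Expand and integrate term by term over [-π, π]:
  ∫ (8x)^2 dx = 64·(2π^3/3); ∫ 2·8·(-10)·x dx = 0 (odd integrand); ∫ (-10)^2 dx = 100·2π.
So (1/(2π)) ∫_{-π}^{π} (8x - 10)^2 dx = 64π^2/3 + 100 = 64π^2/3 + 100.
Parseval ⇒ Σ |c_n|^2 = 64π^2/3 + 100.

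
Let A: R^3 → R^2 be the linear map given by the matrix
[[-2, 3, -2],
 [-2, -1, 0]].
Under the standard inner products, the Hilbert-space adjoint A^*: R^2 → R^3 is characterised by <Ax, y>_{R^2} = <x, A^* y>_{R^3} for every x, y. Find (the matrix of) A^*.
A^* = A^T =
[[-2, -2],
 [3, -1],
 [-2, 0]]

For real matrices with standard dot products, the defining identity <Ax, y> = <x, A^* y> gives (Ax)^T y = x^T (A^*) y, i.e. x^T A^T y = x^T (A^*) y. Since this holds for all x, y, we must have A^* = A^T. Therefore
A^* =
[[-2, -2],
 [3, -1],
 [-2, 0]].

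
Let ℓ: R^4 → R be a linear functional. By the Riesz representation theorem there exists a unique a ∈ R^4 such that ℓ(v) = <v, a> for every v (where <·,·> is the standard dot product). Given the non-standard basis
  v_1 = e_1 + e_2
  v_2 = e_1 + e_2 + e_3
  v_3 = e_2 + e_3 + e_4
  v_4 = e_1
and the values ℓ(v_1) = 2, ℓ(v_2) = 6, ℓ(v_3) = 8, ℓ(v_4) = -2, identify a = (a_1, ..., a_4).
a = (-2, 4, 4, 0)

Write a = (a_1, ..., a_4) in the standard basis. For each basis vector v_i, ℓ(v_i) = <v_i, a> is a linear equation in the a_j's. Collect the n equations into a matrix system V a = ℓ, where row i of V is v_i (expressed in the standard basis). Since V is invertible (lower-triangular with 1s on the diagonal, up to permutation), solve by back-substitution:
  V =
[[1, 1, 0, 0],
 [1, 1, 1, 0],
 [0, 1, 1, 1],
 [1, 0, 0, 0]]
  V a = (2, 6, 8, -2)
Solving gives a = (-2, 4, 4, 0).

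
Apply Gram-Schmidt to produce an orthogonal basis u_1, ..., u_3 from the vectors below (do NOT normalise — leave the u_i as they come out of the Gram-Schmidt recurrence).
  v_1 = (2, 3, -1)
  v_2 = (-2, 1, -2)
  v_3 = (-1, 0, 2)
Orthogonal basis:
  u_1 = (2, 3, -1)
  u_2 = (-15/7, 11/14, -27/14)
  u_3 = (-21/25, 126/125, 168/125)

Apply the Gram-Schmidt recurrence
  u_1 = v_1
  u_i = v_i − Σ_{j<i} ((v_i · u_j) / (u_j · u_j)) · u_j.

Step by step this gives:
  u_1 = (2, 3, -1)
  u_2 = (-15/7, 11/14, -27/14)
  u_3 = (-21/25, 126/125, 168/125)

Orthogonality check:
  u_2 · u_1 = 0 (should be 0)
  u_3 · u_1 = 0 (should be 0)
  u_3 · u_2 = 0 (should be 0)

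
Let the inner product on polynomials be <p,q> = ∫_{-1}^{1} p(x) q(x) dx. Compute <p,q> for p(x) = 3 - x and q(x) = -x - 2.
<p,q> = -34/3

Expand the product: p(x)·q(x) = x^2 - x - 6.
∫_{-1}^{1} of each monomial x^k gives [2/(k+1) if k even, 0 if k odd]. Integrating term-by-term (or equivalently evaluating the antiderivative F(x) = x^3/3 - x^2/2 - 6*x at the endpoints):
  F(1) − F(−1) = -37/6 − (31/6) = -34/3.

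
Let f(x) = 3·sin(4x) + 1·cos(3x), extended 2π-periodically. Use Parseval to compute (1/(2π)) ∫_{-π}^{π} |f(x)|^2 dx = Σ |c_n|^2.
Σ |c_n|^2 = 5

Expand |f|^2 and use orthogonality of {sin(nx), cos(mx)} on [-π, π]:
  ∫_{-π}^{π} sin(nx)^2 dx = π, ∫ cos(mx)^2 dx = π, and cross terms integrate to 0.
So ∫_{-π}^{π} f(x)^2 dx = 3^2 · π + 1^2 · π = (9 + 1)π.
Divide by 2π: (9 + 1)/2 = 5.
By Parseval, this equals Σ |c_n|^2.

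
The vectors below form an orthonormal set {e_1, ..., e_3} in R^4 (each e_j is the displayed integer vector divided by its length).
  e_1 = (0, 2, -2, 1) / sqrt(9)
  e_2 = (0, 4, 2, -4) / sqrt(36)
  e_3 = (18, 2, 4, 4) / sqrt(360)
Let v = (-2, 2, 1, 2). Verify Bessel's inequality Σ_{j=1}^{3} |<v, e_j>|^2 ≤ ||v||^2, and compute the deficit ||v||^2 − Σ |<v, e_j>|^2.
Σ |<v, e_j>|^2 = 3; ||v||^2 = 13; deficit = 10

Write each e_j = u_j / sqrt(<u_j, u_j>) where u_j is the displayed integer vector. Then <v, e_j> = <v, u_j> / sqrt(<u_j, u_j>), so |<v, e_j>|^2 = <v, u_j>^2 / <u_j, u_j>.
Coefficients: <v, e_1> = 4/sqrt(9), <v, e_2> = 2/sqrt(36), <v, e_3> = -20/sqrt(360).
Square and sum: Σ |<v, e_j>|^2 = 3.
Compute ||v||^2 = v·v = 13.
Deficit = 13 − 3 = 10 ≥ 0, confirming Bessel's inequality. (The deficit equals ||v − Σ <v,e_j> e_j||^2, the squared distance from v to span{e_j}.)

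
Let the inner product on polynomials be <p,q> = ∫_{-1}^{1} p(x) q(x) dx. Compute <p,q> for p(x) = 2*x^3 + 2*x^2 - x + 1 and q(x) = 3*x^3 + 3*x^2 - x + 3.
<p,q> = 1552/105

Expand the product: p(x)·q(x) = 6*x^6 + 12*x^5 + x^4 + 4*x^3 + 10*x^2 - 4*x + 3.
∫_{-1}^{1} of each monomial x^k gives [2/(k+1) if k even, 0 if k odd]. Integrating term-by-term (or equivalently evaluating the antiderivative F(x) = 6*x^7/7 + 2*x^6 + x^5/5 + x^4 + 10*x^3/3 - 2*x^2 + 3*x at the endpoints):
  F(1) − F(−1) = 881/105 − (-671/105) = 1552/105.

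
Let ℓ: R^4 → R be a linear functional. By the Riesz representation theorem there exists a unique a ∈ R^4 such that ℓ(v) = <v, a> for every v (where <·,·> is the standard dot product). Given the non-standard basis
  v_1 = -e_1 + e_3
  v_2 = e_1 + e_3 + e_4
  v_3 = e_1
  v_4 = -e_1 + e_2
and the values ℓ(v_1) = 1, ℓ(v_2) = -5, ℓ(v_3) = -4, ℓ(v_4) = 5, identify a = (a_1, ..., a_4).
a = (-4, 1, -3, 2)

Write a = (a_1, ..., a_4) in the standard basis. For each basis vector v_i, ℓ(v_i) = <v_i, a> is a linear equation in the a_j's. Collect the n equations into a matrix system V a = ℓ, where row i of V is v_i (expressed in the standard basis). Since V is invertible (lower-triangular with 1s on the diagonal, up to permutation), solve by back-substitution:
  V =
[[-1, 0, 1, 0],
 [1, 0, 1, 1],
 [1, 0, 0, 0],
 [-1, 1, 0, 0]]
  V a = (1, -5, -4, 5)
Solving gives a = (-4, 1, -3, 2).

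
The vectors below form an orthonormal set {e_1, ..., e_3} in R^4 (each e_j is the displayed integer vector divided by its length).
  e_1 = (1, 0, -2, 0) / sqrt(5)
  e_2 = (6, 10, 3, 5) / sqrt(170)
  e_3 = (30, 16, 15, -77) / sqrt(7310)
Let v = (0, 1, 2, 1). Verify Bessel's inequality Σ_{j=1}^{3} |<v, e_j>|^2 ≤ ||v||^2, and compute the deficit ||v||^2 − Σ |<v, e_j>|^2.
Σ |<v, e_j>|^2 = 1274/215; ||v||^2 = 6; deficit = 16/215

Write each e_j = u_j / sqrt(<u_j, u_j>) where u_j is the displayed integer vector. Then <v, e_j> = <v, u_j> / sqrt(<u_j, u_j>), so |<v, e_j>|^2 = <v, u_j>^2 / <u_j, u_j>.
Coefficients: <v, e_1> = -4/sqrt(5), <v, e_2> = 21/sqrt(170), <v, e_3> = -31/sqrt(7310).
Square and sum: Σ |<v, e_j>|^2 = 1274/215.
Compute ||v||^2 = v·v = 6.
Deficit = 6 − 1274/215 = 16/215 ≥ 0, confirming Bessel's inequality. (The deficit equals ||v − Σ <v,e_j> e_j||^2, the squared distance from v to span{e_j}.)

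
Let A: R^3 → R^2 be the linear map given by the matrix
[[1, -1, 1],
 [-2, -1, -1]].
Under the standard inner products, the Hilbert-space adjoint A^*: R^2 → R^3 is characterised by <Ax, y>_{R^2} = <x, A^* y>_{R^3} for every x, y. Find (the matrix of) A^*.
A^* = A^T =
[[1, -2],
 [-1, -1],
 [1, -1]]

For real matrices with standard dot products, the defining identity <Ax, y> = <x, A^* y> gives (Ax)^T y = x^T (A^*) y, i.e. x^T A^T y = x^T (A^*) y. Since this holds for all x, y, we must have A^* = A^T. Therefore
A^* =
[[1, -2],
 [-1, -1],
 [1, -1]].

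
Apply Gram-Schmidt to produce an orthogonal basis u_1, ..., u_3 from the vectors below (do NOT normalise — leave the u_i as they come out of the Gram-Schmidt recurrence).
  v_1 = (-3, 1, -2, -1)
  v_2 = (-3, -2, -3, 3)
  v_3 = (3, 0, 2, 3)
Orthogonal basis:
  u_1 = (-3, 1, -2, -1)
  u_2 = (-1, -8/3, -5/3, 11/3)
  u_3 = (-3/365, 576/365, 68/365, 449/365)

Apply the Gram-Schmidt recurrence
  u_1 = v_1
  u_i = v_i − Σ_{j<i} ((v_i · u_j) / (u_j · u_j)) · u_j.

Step by step this gives:
  u_1 = (-3, 1, -2, -1)
  u_2 = (-1, -8/3, -5/3, 11/3)
  u_3 = (-3/365, 576/365, 68/365, 449/365)

Orthogonality check:
  u_2 · u_1 = 0 (should be 0)
  u_3 · u_1 = 0 (should be 0)
  u_3 · u_2 = 0 (should be 0)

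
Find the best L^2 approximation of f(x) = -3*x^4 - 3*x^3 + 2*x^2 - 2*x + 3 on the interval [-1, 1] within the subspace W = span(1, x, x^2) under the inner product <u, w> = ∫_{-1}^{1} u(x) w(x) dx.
g(x) = -4*x^2/7 - 19*x/5 + 114/35

The best approximation g ∈ W is the orthogonal projection of f onto W. Writing g = a_0 + a_1 x + a_2 x^2, the coefficients solve the normal equations G · a = b where
  G_{ij} = <φ_i, φ_j> and b_i = <f, φ_i>, with φ_0 = 1, φ_1 = x, φ_2 = x^2.
G =
  [2, 0, 2/3]
  [0, 2/3, 0]
  [2/3, 0, 2/5],
b = (92/15, -38/15, 68/35).
Solving gives a_0 = 114/35, a_1 = -19/5, a_2 = -4/7, so
  g(x) = -4*x^2/7 - 19*x/5 + 114/35.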